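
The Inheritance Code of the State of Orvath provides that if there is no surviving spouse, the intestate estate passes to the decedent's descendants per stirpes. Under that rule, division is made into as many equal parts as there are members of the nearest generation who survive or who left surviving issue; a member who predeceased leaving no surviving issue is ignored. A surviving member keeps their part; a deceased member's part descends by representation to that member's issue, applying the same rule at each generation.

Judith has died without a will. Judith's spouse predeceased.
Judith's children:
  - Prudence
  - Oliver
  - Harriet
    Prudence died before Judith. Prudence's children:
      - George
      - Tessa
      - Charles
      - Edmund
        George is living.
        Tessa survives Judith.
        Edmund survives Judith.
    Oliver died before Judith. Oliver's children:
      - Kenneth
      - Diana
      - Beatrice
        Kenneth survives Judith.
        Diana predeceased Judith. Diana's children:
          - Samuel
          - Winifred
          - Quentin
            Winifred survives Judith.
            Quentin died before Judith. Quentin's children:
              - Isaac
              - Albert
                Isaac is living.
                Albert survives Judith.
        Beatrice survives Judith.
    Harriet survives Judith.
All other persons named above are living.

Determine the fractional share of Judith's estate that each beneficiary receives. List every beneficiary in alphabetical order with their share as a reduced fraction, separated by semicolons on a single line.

Albert 1/54; Beatrice 1/9; Charles 1/12; Edmund 1/12; George 1/12; Harriet 1/3; Isaac 1/54; Kenneth 1/9; Samuel 1/27; Tessa 1/12; Winifred 1/27

There is no surviving spouse, so the entire estate passes to Judith's descendants per stirpes.
The estate is divided into 3 equal shares of 1/3 among Prudence, Oliver, Harriet.
Prudence predeceased; the 1/3 allotted to Prudence's branch passes to Prudence's issue by representation.
The 1/3 is divided into 4 equal shares of 1/12 among George, Tessa, Charles, Edmund.
George is living and takes 1/12.
Tessa is living and takes 1/12.
Charles is living and takes 1/12.
Edmund is living and takes 1/12.
Oliver predeceased; the 1/3 allotted to Oliver's branch passes to Oliver's issue by representation.
The 1/3 is divided into 3 equal shares of 1/9 among Kenneth, Diana, Beatrice.
Kenneth is living and takes 1/9.
Diana predeceased; the 1/9 allotted to Diana's branch passes to Diana's issue by representation.
The 1/9 is divided into 3 equal shares of 1/27 among Samuel, Winifred, Quentin.
Samuel is living and takes 1/27.
Winifred is living and takes 1/27.
Quentin predeceased; the 1/27 allotted to Quentin's branch passes to Quentin's issue by representation.
The 1/27 is divided into 2 equal shares of 1/54 among Isaac, Albert.
Isaac is living and takes 1/54.
Albert is living and takes 1/54.
Beatrice is living and takes 1/9.
Harriet is living and takes 1/3.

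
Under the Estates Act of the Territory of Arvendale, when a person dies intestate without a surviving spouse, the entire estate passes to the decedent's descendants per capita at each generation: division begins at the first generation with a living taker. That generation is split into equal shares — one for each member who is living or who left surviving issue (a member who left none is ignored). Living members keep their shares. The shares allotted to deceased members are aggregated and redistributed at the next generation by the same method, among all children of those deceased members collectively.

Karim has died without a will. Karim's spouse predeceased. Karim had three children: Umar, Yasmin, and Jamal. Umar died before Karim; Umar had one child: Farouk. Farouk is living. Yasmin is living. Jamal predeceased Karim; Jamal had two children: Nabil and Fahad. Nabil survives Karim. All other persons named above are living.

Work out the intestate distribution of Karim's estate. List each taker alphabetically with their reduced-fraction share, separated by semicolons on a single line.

Fahad 2/9; Farouk 2/9; Nabil 2/9; Yasmin 1/3

There is no surviving spouse, so the entire estate passes to Karim's descendants per capita at each generation.
At generation 1 (Umar, Yasmin, Jamal) there are 3 shares of (1)/3 = 1/3 each.
Living: Yasmin — each takes 1/3.
Deceased: Umar and Jamal. Their combined 2/3 is pooled and carried to generation 2.
At generation 2 (Farouk, Nabil, Fahad) there are 3 shares of (2/3)/3 = 2/9 each.
Living: Farouk, Nabil, and Fahad — each takes 2/9.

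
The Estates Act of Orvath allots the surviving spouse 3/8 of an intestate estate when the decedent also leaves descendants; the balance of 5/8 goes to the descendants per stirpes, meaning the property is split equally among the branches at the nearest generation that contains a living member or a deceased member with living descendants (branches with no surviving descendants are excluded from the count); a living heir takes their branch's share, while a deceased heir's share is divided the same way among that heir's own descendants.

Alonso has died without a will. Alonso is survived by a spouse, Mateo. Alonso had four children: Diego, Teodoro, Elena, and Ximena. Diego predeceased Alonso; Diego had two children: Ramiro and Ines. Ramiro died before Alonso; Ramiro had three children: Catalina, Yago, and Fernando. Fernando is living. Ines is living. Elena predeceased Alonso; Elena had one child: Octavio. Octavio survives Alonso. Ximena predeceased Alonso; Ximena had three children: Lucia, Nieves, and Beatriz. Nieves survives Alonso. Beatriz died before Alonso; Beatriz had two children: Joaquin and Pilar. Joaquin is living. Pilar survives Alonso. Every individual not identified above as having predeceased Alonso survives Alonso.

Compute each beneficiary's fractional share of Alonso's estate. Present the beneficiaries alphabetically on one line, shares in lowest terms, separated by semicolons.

Mateo, as surviving spouse, takes 3/8.
The remaining 5/8 passes to Alonso's descendants per stirpes.
The 5/8 is divided into 4 equal shares of 5/32 among Diego, Teodoro, Elena, Ximena.
Diego predeceased; the 5/32 allotted to Diego's branch passes to Diego's issue by representation.
The 5/32 is divided into 2 equal shares of 5/64 among Ramiro, Ines.
Ramiro predeceased; the 5/64 allotted to Ramiro's branch passes to Ramiro's issue by representation.
The 5/64 is divided into 3 equal shares of 5/192 among Catalina, Yago, Fernando.
Catalina is living and takes 5/192.
Yago is living and takes 5/192.
Fernando is living and takes 5/192.
Ines is living and takes 5/64.
Teodoro is living and takes 5/32.
Elena predeceased; the 5/32 allotted to Elena's branch passes to Elena's issue by representation.
Octavio is the sole taker at this level and receives the full 5/32.
Ximena predeceased; the 5/32 allotted to Ximena's branch passes to Ximena's issue by representation.
The 5/32 is divided into 3 equal shares of 5/96 among Lucia, Nieves, Beatriz.
Lucia is living and takes 5/96.
Nieves is living and takes 5/96.
Beatriz predeceased; the 5/96 allotted to Beatriz's branch passes to Beatriz's issue by representation.
The 5/96 is divided into 2 equal shares of 5/192 among Joaquin, Pilar.
Joaquin is living and takes 5/192.
Pilar is living and takes 5/192.

Catalina 5/192; Fernando 5/192; Ines 5/64; Joaquin 5/192; Lucia 5/96; Mateo 3/8; Nieves 5/96; Octavio 5/32; Pilar 5/192; Teodoro 5/32; Yago 5/192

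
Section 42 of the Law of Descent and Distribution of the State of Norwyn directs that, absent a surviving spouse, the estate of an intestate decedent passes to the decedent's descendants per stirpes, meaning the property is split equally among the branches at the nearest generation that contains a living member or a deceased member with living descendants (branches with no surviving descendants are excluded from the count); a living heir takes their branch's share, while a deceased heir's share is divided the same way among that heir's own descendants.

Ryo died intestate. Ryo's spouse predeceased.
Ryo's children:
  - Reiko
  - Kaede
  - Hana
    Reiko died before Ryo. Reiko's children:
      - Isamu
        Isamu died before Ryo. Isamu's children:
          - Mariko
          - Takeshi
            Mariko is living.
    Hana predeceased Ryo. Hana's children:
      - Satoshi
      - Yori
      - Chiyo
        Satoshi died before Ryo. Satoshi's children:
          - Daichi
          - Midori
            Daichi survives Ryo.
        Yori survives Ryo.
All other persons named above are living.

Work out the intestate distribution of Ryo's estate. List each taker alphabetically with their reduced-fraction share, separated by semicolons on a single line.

There is no surviving spouse, so the entire estate passes to Ryo's descendants per stirpes.
The estate is divided into 3 equal shares of 1/3 among Reiko, Kaede, Hana.
Reiko predeceased; the 1/3 allotted to Reiko's branch passes to Reiko's issue by representation.
Isamu's line is the sole branch at this level, so the full 1/3 passes to Isamu's issue by representation.
The 1/3 is divided into 2 equal shares of 1/6 among Mariko, Takeshi.
Mariko is living and takes 1/6.
Takeshi is living and takes 1/6.
Kaede is living and takes 1/3.
Hana predeceased; the 1/3 allotted to Hana's branch passes to Hana's issue by representation.
The 1/3 is divided into 3 equal shares of 1/9 among Satoshi, Yori, Chiyo.
Satoshi predeceased; the 1/9 allotted to Satoshi's branch passes to Satoshi's issue by representation.
The 1/9 is divided into 2 equal shares of 1/18 among Daichi, Midori.
Daichi is living and takes 1/18.
Midori is living and takes 1/18.
Yori is living and takes 1/9.
Chiyo is living and takes 1/9.

Chiyo 1/9; Daichi 1/18; Kaede 1/3; Mariko 1/6; Midori 1/18; Takeshi 1/6; Yori 1/9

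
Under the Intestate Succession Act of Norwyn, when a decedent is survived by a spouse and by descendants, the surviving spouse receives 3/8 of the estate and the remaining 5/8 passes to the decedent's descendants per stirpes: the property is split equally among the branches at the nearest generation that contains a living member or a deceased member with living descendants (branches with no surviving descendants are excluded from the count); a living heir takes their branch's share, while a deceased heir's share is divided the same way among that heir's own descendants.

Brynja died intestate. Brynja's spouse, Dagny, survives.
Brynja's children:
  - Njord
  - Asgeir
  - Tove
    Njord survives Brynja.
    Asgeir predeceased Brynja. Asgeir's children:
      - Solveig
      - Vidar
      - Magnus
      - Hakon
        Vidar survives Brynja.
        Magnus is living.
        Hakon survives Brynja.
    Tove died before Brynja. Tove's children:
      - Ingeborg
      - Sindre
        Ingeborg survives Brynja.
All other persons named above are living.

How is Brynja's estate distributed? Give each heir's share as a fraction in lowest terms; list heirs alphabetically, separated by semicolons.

Dagny 3/8; Hakon 5/96; Ingeborg 5/48; Magnus 5/96; Njord 5/24; Sindre 5/48; Solveig 5/96; Vidar 5/96

Dagny, as surviving spouse, takes 3/8.
The remaining 5/8 passes to Brynja's descendants per stirpes.
The 5/8 is divided into 3 equal shares of 5/24 among Njord, Asgeir, Tove.
Njord is living and takes 5/24.
Asgeir predeceased; the 5/24 allotted to Asgeir's branch passes to Asgeir's issue by representation.
The 5/24 is divided into 4 equal shares of 5/96 among Solveig, Vidar, Magnus, Hakon.
Solveig is living and takes 5/96.
Vidar is living and takes 5/96.
Magnus is living and takes 5/96.
Hakon is living and takes 5/96.
Tove predeceased; the 5/24 allotted to Tove's branch passes to Tove's issue by representation.
The 5/24 is divided into 2 equal shares of 5/48 among Ingeborg, Sindre.
Ingeborg is living and takes 5/48.
Sindre is living and takes 5/48.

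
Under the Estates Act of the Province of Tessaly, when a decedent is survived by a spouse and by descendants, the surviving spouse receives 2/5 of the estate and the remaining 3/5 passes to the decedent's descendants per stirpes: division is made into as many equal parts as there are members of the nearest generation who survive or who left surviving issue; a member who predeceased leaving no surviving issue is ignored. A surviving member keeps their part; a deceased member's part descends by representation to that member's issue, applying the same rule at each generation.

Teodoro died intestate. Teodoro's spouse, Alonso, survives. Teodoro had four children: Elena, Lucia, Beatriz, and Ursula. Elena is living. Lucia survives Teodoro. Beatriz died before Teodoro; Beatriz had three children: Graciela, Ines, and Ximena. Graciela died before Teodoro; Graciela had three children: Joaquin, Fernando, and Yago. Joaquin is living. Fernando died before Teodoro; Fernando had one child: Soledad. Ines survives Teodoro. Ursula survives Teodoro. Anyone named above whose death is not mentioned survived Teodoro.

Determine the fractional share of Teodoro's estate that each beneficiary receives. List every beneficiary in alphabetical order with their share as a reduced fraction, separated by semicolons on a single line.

Alonso, as surviving spouse, takes 2/5.
The remaining 3/5 passes to Teodoro's descendants per stirpes.
The 3/5 is divided into 4 equal shares of 3/20 among Elena, Lucia, Beatriz, Ursula.
Elena is living and takes 3/20.
Lucia is living and takes 3/20.
Beatriz predeceased; the 3/20 allotted to Beatriz's branch passes to Beatriz's issue by representation.
The 3/20 is divided into 3 equal shares of 1/20 among Graciela, Ines, Ximena.
Graciela predeceased; the 1/20 allotted to Graciela's branch passes to Graciela's issue by representation.
The 1/20 is divided into 3 equal shares of 1/60 among Joaquin, Fernando, Yago.
Joaquin is living and takes 1/60.
Fernando predeceased; the 1/60 allotted to Fernando's branch passes to Fernando's issue by representation.
Soledad is the sole taker at this level and receives the full 1/60.
Yago is living and takes 1/60.
Ines is living and takes 1/20.
Ximena is living and takes 1/20.
Ursula is living and takes 3/20.

Alonso 2/5; Elena 3/20; Ines 1/20; Joaquin 1/60; Lucia 3/20; Soledad 1/60; Ursula 3/20; Ximena 1/20; Yago 1/60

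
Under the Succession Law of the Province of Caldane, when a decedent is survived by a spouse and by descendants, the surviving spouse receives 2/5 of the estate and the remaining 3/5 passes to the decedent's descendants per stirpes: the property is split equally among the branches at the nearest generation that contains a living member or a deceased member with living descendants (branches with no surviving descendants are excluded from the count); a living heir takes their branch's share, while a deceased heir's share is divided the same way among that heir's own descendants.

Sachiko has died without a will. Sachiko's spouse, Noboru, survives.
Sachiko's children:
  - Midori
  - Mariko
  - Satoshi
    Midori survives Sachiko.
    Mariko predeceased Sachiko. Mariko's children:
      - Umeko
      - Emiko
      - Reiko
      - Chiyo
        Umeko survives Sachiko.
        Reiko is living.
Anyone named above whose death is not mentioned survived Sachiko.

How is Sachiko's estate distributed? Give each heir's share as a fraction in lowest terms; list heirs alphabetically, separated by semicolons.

Chiyo 1/20; Emiko 1/20; Midori 1/5; Noboru 2/5; Reiko 1/20; Satoshi 1/5; Umeko 1/20

Noboru, as surviving spouse, takes 2/5.
The remaining 3/5 passes to Sachiko's descendants per stirpes.
The 3/5 is divided into 3 equal shares of 1/5 among Midori, Mariko, Satoshi.
Midori is living and takes 1/5.
Mariko predeceased; the 1/5 allotted to Mariko's branch passes to Mariko's issue by representation.
The 1/5 is divided into 4 equal shares of 1/20 among Umeko, Emiko, Reiko, Chiyo.
Umeko is living and takes 1/20.
Emiko is living and takes 1/20.
Reiko is living and takes 1/20.
Chiyo is living and takes 1/20.
Satoshi is living and takes 1/5.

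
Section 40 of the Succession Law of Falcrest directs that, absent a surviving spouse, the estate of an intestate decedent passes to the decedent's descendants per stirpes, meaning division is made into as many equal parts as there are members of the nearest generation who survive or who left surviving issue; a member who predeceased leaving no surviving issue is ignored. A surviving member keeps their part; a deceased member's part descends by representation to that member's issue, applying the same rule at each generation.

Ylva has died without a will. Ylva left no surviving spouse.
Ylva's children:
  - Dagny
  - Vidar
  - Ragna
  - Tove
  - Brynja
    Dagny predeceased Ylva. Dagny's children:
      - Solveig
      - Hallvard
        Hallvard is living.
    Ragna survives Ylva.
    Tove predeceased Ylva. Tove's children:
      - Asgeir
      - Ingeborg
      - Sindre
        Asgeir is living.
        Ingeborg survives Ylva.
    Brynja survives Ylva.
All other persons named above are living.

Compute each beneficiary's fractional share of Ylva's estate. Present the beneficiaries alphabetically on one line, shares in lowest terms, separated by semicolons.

Asgeir 1/15; Brynja 1/5; Hallvard 1/10; Ingeborg 1/15; Ragna 1/5; Sindre 1/15; Solveig 1/10; Vidar 1/5

There is no surviving spouse, so the entire estate passes to Ylva's descendants per stirpes.
The estate is divided into 5 equal shares of 1/5 among Dagny, Vidar, Ragna, Tove, Brynja.
Dagny predeceased; the 1/5 allotted to Dagny's branch passes to Dagny's issue by representation.
The 1/5 is divided into 2 equal shares of 1/10 among Solveig, Hallvard.
Solveig is living and takes 1/10.
Hallvard is living and takes 1/10.
Vidar is living and takes 1/5.
Ragna is living and takes 1/5.
Tove predeceased; the 1/5 allotted to Tove's branch passes to Tove's issue by representation.
The 1/5 is divided into 3 equal shares of 1/15 among Asgeir, Ingeborg, Sindre.
Asgeir is living and takes 1/15.
Ingeborg is living and takes 1/15.
Sindre is living and takes 1/15.
Brynja is living and takes 1/5.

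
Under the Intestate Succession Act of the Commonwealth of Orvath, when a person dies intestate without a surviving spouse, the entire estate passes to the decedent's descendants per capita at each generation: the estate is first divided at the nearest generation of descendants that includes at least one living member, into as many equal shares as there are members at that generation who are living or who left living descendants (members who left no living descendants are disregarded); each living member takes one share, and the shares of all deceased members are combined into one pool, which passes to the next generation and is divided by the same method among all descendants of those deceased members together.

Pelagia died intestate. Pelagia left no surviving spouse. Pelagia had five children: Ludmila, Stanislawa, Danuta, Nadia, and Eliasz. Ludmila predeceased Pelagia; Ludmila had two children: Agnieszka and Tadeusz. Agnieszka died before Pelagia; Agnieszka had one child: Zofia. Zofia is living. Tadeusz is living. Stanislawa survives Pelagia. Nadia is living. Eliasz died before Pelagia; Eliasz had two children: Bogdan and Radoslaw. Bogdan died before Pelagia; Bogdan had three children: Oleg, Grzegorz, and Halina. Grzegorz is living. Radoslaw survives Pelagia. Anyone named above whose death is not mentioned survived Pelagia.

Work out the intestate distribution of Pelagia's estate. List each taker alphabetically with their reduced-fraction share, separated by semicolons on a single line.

There is no surviving spouse, so the entire estate passes to Pelagia's descendants per capita at each generation.
At generation 1 (Ludmila, Stanislawa, Danuta, Nadia, Eliasz) there are 5 shares of (1)/5 = 1/5 each.
Living: Stanislawa, Danuta, and Nadia — each takes 1/5.
Deceased: Ludmila and Eliasz. Their combined 2/5 is pooled and carried to generation 2.
At generation 2 (Agnieszka, Tadeusz, Bogdan, Radoslaw) there are 4 shares of (2/5)/4 = 1/10 each.
Living: Tadeusz and Radoslaw — each takes 1/10.
Deceased: Agnieszka and Bogdan. Their combined 1/5 is pooled and carried to generation 3.
At generation 3 (Zofia, Oleg, Grzegorz, Halina) there are 4 shares of (1/5)/4 = 1/20 each.
Living: Zofia, Oleg, Grzegorz, and Halina — each takes 1/20.

Danuta 1/5; Grzegorz 1/20; Halina 1/20; Nadia 1/5; Oleg 1/20; Radoslaw 1/10; Stanislawa 1/5; Tadeusz 1/10; Zofia 1/20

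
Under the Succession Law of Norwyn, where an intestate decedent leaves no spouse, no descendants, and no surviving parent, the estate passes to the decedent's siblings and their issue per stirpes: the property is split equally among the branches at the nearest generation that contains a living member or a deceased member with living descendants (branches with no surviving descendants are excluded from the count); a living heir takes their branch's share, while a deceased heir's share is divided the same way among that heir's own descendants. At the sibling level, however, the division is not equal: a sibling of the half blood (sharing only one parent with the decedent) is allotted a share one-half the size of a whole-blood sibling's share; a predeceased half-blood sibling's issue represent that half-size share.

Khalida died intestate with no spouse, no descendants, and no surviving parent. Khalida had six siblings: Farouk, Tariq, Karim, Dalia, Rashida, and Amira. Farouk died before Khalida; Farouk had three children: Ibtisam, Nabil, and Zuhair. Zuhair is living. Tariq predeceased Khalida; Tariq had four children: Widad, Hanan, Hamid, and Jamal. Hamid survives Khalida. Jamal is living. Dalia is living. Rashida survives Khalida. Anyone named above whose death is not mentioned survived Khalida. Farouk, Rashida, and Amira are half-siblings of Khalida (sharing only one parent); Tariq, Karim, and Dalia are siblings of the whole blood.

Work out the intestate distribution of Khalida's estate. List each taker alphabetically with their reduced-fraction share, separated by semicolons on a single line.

Amira 1/9; Dalia 2/9; Hamid 1/18; Hanan 1/18; Ibtisam 1/27; Jamal 1/18; Karim 2/9; Nabil 1/27; Rashida 1/9; Widad 1/18; Zuhair 1/27

No spouse, descendants, or parent survives, so the estate passes to Khalida's siblings per stirpes.
Half-blood siblings count for one-half the weight of whole-blood siblings at the initial division.
Dividing 1 in proportion to weights (total weight 9/2): Farouk (weight 1/2) → 1/9; Tariq (weight 1) → 2/9; Karim (weight 1) → 2/9; Dalia (weight 1) → 2/9; Rashida (weight 1/2) → 1/9; Amira (weight 1/2) → 1/9.
Farouk predeceased; the 1/9 allotted to Farouk's branch passes to Farouk's issue by representation.
The 1/9 is divided into 3 equal shares of 1/27 among Ibtisam, Nabil, Zuhair.
Ibtisam is living and takes 1/27.
Nabil is living and takes 1/27.
Zuhair is living and takes 1/27.
Tariq predeceased; the 2/9 allotted to Tariq's branch passes to Tariq's issue by representation.
The 2/9 is divided into 4 equal shares of 1/18 among Widad, Hanan, Hamid, Jamal.
Widad is living and takes 1/18.
Hanan is living and takes 1/18.
Hamid is living and takes 1/18.
Jamal is living and takes 1/18.
Karim is living and takes 2/9.
Dalia is living and takes 2/9.
Rashida is living and takes 1/9.
Amira is living and takes 1/9.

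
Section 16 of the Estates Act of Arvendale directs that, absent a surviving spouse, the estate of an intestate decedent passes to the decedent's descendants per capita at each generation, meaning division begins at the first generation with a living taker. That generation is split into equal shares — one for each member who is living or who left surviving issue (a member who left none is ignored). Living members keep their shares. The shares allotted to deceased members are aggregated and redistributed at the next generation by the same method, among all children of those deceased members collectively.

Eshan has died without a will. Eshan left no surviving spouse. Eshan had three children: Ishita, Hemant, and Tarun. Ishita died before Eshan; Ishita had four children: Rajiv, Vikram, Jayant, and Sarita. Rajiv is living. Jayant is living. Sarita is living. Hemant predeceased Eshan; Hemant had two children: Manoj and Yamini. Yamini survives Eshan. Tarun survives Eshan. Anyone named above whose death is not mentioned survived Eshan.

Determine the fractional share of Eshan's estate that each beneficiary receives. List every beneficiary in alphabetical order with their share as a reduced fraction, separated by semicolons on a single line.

Jayant 1/9; Manoj 1/9; Rajiv 1/9; Sarita 1/9; Tarun 1/3; Vikram 1/9; Yamini 1/9

There is no surviving spouse, so the entire estate passes to Eshan's descendants per capita at each generation.
At generation 1 (Ishita, Hemant, Tarun) there are 3 shares of (1)/3 = 1/3 each.
Living: Tarun — each takes 1/3.
Deceased: Ishita and Hemant. Their combined 2/3 is pooled and carried to generation 2.
At generation 2 (Rajiv, Vikram, Jayant, Sarita, Manoj, Yamini) there are 6 shares of (2/3)/6 = 1/9 each.
Living: Rajiv, Vikram, Jayant, Sarita, Manoj, and Yamini — each takes 1/9.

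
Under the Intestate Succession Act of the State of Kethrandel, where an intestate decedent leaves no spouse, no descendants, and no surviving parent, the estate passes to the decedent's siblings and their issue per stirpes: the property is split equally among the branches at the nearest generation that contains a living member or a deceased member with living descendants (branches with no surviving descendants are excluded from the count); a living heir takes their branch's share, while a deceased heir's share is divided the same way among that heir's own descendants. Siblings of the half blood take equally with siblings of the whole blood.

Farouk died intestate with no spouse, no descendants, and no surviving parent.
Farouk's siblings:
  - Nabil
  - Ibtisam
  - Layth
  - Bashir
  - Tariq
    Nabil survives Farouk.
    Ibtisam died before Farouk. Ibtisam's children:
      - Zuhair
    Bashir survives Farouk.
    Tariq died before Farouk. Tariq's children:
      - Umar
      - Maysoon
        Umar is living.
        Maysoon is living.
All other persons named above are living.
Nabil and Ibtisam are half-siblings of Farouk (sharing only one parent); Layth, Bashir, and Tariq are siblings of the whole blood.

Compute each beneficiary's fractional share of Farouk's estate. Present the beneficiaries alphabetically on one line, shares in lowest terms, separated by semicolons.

No spouse, descendants, or parent survives, so the estate passes to Farouk's siblings per stirpes.
Half-blood and whole-blood siblings take equally under the stated rule.
The estate is divided into 5 equal shares of 1/5 among Nabil, Ibtisam, Layth, Bashir, Tariq.
Nabil is living and takes 1/5.
Ibtisam predeceased; the 1/5 allotted to Ibtisam's branch passes to Ibtisam's issue by representation.
Zuhair is the sole taker at this level and receives the full 1/5.
Layth is living and takes 1/5.
Bashir is living and takes 1/5.
Tariq predeceased; the 1/5 allotted to Tariq's branch passes to Tariq's issue by representation.
The 1/5 is divided into 2 equal shares of 1/10 among Umar, Maysoon.
Umar is living and takes 1/10.
Maysoon is living and takes 1/10.

Bashir 1/5; Layth 1/5; Maysoon 1/10; Nabil 1/5; Umar 1/10; Zuhair 1/5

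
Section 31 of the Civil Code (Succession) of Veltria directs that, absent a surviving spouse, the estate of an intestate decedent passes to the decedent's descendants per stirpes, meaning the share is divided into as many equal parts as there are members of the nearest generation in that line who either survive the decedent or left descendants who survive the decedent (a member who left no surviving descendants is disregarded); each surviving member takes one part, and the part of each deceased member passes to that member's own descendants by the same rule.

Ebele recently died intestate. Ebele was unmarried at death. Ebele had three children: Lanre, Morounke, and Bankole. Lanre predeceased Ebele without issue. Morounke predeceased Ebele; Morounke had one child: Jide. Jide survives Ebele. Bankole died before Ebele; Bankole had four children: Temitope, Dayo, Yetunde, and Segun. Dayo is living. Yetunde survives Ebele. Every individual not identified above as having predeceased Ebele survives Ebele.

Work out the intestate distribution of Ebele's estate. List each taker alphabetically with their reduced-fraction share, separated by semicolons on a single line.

There is no surviving spouse, so the entire estate passes to Ebele's descendants per stirpes.
Lanre left no surviving issue, so that branch lapses and is disregarded.
The estate is divided into 2 equal shares of 1/2 among Morounke, Bankole.
Morounke predeceased; the 1/2 allotted to Morounke's branch passes to Morounke's issue by representation.
Jide is the sole taker at this level and receives the full 1/2.
Bankole predeceased; the 1/2 allotted to Bankole's branch passes to Bankole's issue by representation.
The 1/2 is divided into 4 equal shares of 1/8 among Temitope, Dayo, Yetunde, Segun.
Temitope is living and takes 1/8.
Dayo is living and takes 1/8.
Yetunde is living and takes 1/8.
Segun is living and takes 1/8.

Dayo 1/8; Jide 1/2; Segun 1/8; Temitope 1/8; Yetunde 1/8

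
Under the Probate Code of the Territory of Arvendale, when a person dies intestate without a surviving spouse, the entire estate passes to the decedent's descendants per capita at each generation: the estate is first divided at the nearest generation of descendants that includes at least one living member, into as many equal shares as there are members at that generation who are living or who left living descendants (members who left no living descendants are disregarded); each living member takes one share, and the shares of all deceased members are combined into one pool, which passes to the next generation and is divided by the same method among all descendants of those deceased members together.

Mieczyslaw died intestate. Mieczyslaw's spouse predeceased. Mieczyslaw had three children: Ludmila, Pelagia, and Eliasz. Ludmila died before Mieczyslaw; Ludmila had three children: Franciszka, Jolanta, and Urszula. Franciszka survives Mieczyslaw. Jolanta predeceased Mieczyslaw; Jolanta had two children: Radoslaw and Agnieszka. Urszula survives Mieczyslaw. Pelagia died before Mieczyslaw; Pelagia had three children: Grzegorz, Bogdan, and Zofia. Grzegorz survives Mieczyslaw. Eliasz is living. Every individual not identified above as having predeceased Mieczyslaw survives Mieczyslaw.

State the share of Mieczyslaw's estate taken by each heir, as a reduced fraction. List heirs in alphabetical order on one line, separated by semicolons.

Agnieszka 1/18; Bogdan 1/9; Eliasz 1/3; Franciszka 1/9; Grzegorz 1/9; Radoslaw 1/18; Urszula 1/9; Zofia 1/9

There is no surviving spouse, so the entire estate passes to Mieczyslaw's descendants per capita at each generation.
At generation 1 (Ludmila, Pelagia, Eliasz) there are 3 shares of (1)/3 = 1/3 each.
Living: Eliasz — each takes 1/3.
Deceased: Ludmila and Pelagia. Their combined 2/3 is pooled and carried to generation 2.
At generation 2 (Franciszka, Jolanta, Urszula, Grzegorz, Bogdan, Zofia) there are 6 shares of (2/3)/6 = 1/9 each.
Living: Franciszka, Urszula, Grzegorz, Bogdan, and Zofia — each takes 1/9.
Deceased: Jolanta. That 1/9 share is carried to generation 3.
At generation 3 (Radoslaw, Agnieszka) there are 2 shares of (1/9)/2 = 1/18 each.
Living: Radoslaw and Agnieszka — each takes 1/18.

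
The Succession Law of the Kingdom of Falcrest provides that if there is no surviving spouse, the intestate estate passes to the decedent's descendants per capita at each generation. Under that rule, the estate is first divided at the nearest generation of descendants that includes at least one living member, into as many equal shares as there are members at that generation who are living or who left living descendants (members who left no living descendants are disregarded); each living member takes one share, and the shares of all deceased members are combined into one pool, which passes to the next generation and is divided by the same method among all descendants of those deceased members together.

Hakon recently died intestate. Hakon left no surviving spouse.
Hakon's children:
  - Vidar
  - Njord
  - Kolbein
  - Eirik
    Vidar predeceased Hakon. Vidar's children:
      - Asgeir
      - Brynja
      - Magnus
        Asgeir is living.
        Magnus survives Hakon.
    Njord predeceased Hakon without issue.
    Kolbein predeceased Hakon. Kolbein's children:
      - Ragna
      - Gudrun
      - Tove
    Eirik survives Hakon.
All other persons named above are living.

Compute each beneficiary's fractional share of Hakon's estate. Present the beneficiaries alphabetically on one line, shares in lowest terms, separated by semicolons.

There is no surviving spouse, so the entire estate passes to Hakon's descendants per capita at each generation.
At generation 1 (Vidar, Kolbein, Eirik) there are 3 shares of (1)/3 = 1/3 each.
Living: Eirik — each takes 1/3.
Deceased: Vidar and Kolbein. Their combined 2/3 is pooled and carried to generation 2.
At generation 2 (Asgeir, Brynja, Magnus, Ragna, Gudrun, Tove) there are 6 shares of (2/3)/6 = 1/9 each.
Living: Asgeir, Brynja, Magnus, Ragna, Gudrun, and Tove — each takes 1/9.

Asgeir 1/9; Brynja 1/9; Eirik 1/3; Gudrun 1/9; Magnus 1/9; Ragna 1/9; Tove 1/9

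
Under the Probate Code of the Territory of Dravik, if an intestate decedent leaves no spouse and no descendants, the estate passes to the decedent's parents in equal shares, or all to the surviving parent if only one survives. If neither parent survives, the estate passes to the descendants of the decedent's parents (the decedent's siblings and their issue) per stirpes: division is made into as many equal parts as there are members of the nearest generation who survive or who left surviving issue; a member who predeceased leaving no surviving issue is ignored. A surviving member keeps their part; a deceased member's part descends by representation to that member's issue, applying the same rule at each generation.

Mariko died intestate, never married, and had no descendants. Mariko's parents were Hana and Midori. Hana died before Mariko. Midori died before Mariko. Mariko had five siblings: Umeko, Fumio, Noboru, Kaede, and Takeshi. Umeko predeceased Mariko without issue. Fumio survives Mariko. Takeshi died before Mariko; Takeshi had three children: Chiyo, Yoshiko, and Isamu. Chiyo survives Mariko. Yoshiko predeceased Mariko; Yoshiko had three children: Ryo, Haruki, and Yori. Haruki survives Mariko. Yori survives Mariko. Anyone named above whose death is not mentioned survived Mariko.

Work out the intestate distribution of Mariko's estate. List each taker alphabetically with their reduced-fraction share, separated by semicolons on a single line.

Chiyo 1/12; Fumio 1/4; Haruki 1/36; Isamu 1/12; Kaede 1/4; Noboru 1/4; Ryo 1/36; Yori 1/36

Neither parent survives and there are no descendants, so the estate passes to Mariko's siblings and their issue per stirpes.
Umeko left no surviving issue, so that branch lapses and is disregarded.
The estate is divided into 4 equal shares of 1/4 among Fumio, Noboru, Kaede, Takeshi.
Fumio is living and takes 1/4.
Noboru is living and takes 1/4.
Kaede is living and takes 1/4.
Takeshi predeceased; the 1/4 allotted to Takeshi's branch passes to Takeshi's issue by representation.
The 1/4 is divided into 3 equal shares of 1/12 among Chiyo, Yoshiko, Isamu.
Chiyo is living and takes 1/12.
Yoshiko predeceased; the 1/12 allotted to Yoshiko's branch passes to Yoshiko's issue by representation.
The 1/12 is divided into 3 equal shares of 1/36 among Ryo, Haruki, Yori.
Ryo is living and takes 1/36.
Haruki is living and takes 1/36.
Yori is living and takes 1/36.
Isamu is living and takes 1/12.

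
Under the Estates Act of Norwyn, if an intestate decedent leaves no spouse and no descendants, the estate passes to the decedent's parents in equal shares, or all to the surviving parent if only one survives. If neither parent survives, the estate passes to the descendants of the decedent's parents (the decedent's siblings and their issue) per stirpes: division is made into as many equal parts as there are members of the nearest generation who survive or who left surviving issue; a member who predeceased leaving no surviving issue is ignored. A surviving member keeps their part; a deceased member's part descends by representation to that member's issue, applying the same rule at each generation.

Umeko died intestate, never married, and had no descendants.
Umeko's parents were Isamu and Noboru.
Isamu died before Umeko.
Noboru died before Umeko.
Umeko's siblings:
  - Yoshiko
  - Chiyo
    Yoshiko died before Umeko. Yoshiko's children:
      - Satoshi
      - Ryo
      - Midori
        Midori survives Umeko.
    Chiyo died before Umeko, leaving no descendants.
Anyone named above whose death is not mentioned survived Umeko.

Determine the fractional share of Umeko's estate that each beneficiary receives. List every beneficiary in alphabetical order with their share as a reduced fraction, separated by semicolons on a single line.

Midori 1/3; Ryo 1/3; Satoshi 1/3

Neither parent survives and there are no descendants, so the estate passes to Umeko's siblings and their issue per stirpes.
Chiyo left no surviving issue, so that branch lapses and is disregarded.
Yoshiko's line is the sole branch at this level, so the full 1 passes to Yoshiko's issue by representation.
The estate is divided into 3 equal shares of 1/3 among Satoshi, Ryo, Midori.
Satoshi is living and takes 1/3.
Ryo is living and takes 1/3.
Midori is living and takes 1/3.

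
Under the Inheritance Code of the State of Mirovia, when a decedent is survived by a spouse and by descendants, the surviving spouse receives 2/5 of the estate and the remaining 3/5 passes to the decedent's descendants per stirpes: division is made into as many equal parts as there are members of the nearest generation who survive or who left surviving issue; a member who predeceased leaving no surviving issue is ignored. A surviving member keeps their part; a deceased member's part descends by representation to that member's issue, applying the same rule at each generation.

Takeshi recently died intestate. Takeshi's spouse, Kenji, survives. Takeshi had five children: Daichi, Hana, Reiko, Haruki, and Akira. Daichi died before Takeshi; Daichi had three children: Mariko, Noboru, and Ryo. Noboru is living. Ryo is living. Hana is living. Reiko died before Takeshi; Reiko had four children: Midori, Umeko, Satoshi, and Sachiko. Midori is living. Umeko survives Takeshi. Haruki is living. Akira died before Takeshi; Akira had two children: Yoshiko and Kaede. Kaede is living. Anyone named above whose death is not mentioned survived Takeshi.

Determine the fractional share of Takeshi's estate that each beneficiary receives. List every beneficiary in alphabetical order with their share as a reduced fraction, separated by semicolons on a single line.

Hana 3/25; Haruki 3/25; Kaede 3/50; Kenji 2/5; Mariko 1/25; Midori 3/100; Noboru 1/25; Ryo 1/25; Sachiko 3/100; Satoshi 3/100; Umeko 3/100; Yoshiko 3/50

Kenji, as surviving spouse, takes 2/5.
The remaining 3/5 passes to Takeshi's descendants per stirpes.
The 3/5 is divided into 5 equal shares of 3/25 among Daichi, Hana, Reiko, Haruki, Akira.
Daichi predeceased; the 3/25 allotted to Daichi's branch passes to Daichi's issue by representation.
The 3/25 is divided into 3 equal shares of 1/25 among Mariko, Noboru, Ryo.
Mariko is living and takes 1/25.
Noboru is living and takes 1/25.
Ryo is living and takes 1/25.
Hana is living and takes 3/25.
Reiko predeceased; the 3/25 allotted to Reiko's branch passes to Reiko's issue by representation.
The 3/25 is divided into 4 equal shares of 3/100 among Midori, Umeko, Satoshi, Sachiko.
Midori is living and takes 3/100.
Umeko is living and takes 3/100.
Satoshi is living and takes 3/100.
Sachiko is living and takes 3/100.
Haruki is living and takes 3/25.
Akira predeceased; the 3/25 allotted to Akira's branch passes to Akira's issue by representation.
The 3/25 is divided into 2 equal shares of 3/50 among Yoshiko, Kaede.
Yoshiko is living and takes 3/50.
Kaede is living and takes 3/50.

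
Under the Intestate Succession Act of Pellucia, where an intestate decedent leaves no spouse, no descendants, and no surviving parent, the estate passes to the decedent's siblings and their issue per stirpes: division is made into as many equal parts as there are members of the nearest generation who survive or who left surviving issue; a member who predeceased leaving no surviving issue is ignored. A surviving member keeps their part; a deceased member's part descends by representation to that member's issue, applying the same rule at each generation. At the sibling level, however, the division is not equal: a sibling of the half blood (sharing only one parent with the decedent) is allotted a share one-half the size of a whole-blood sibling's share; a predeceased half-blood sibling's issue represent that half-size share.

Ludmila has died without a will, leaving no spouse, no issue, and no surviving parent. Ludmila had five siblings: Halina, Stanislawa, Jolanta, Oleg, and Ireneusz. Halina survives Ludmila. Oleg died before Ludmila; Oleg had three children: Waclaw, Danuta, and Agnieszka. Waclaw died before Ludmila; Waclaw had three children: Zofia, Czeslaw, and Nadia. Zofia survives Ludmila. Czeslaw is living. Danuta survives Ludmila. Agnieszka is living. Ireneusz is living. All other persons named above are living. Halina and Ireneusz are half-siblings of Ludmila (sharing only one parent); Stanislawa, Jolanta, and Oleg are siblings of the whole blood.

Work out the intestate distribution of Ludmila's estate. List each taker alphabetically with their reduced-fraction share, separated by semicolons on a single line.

No spouse, descendants, or parent survives, so the estate passes to Ludmila's siblings per stirpes.
Half-blood siblings count for one-half the weight of whole-blood siblings at the initial division.
Dividing 1 in proportion to weights (total weight 4): Halina (weight 1/2) → 1/8; Stanislawa (weight 1) → 1/4; Jolanta (weight 1) → 1/4; Oleg (weight 1) → 1/4; Ireneusz (weight 1/2) → 1/8.
Halina is living and takes 1/8.
Stanislawa is living and takes 1/4.
Jolanta is living and takes 1/4.
Oleg predeceased; the 1/4 allotted to Oleg's branch passes to Oleg's issue by representation.
The 1/4 is divided into 3 equal shares of 1/12 among Waclaw, Danuta, Agnieszka.
Waclaw predeceased; the 1/12 allotted to Waclaw's branch passes to Waclaw's issue by representation.
The 1/12 is divided into 3 equal shares of 1/36 among Zofia, Czeslaw, Nadia.
Zofia is living and takes 1/36.
Czeslaw is living and takes 1/36.
Nadia is living and takes 1/36.
Danuta is living and takes 1/12.
Agnieszka is living and takes 1/12.
Ireneusz is living and takes 1/8.

Agnieszka 1/12; Czeslaw 1/36; Danuta 1/12; Halina 1/8; Ireneusz 1/8; Jolanta 1/4; Nadia 1/36; Stanislawa 1/4; Zofia 1/36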